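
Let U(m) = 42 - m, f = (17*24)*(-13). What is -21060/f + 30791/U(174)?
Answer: -514537/2244 ≈ -229.29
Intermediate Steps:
f = -5304 (f = 408*(-13) = -5304)
-21060/f + 30791/U(174) = -21060/(-5304) + 30791/(42 - 1*174) = -21060*(-1/5304) + 30791/(42 - 174) = 135/34 + 30791/(-132) = 135/34 + 30791*(-1/132) = 135/34 - 30791/132 = -514537/2244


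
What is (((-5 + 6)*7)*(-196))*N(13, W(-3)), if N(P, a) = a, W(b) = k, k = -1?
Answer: 1372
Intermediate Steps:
W(b) = -1
(((-5 + 6)*7)*(-196))*N(13, W(-3)) = (((-5 + 6)*7)*(-196))*(-1) = ((1*7)*(-196))*(-1) = (7*(-196))*(-1) = -1372*(-1) = 1372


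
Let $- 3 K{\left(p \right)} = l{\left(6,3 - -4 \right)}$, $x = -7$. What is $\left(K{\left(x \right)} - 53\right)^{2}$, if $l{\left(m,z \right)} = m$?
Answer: $3025$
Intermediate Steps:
$K{\left(p \right)} = -2$ ($K{\left(p \right)} = \left(- \frac{1}{3}\right) 6 = -2$)
$\left(K{\left(x \right)} - 53\right)^{2} = \left(-2 - 53\right)^{2} = \left(-55\right)^{2} = 3025$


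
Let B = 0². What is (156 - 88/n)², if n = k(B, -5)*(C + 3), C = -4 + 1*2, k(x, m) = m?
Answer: 753424/25 ≈ 30137.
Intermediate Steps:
B = 0
C = -2 (C = -4 + 2 = -2)
n = -5 (n = -5*(-2 + 3) = -5*1 = -5)
(156 - 88/n)² = (156 - 88/(-5))² = (156 - 88*(-⅕))² = (156 + 88/5)² = (868/5)² = 753424/25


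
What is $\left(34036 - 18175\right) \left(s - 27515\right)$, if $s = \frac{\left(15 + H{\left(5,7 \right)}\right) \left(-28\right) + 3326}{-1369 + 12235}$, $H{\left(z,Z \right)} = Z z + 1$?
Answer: $- \frac{790343299202}{1811} \approx -4.3641 \cdot 10^{8}$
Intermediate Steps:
$H{\left(z,Z \right)} = 1 + Z z$
$s = \frac{949}{5433}$ ($s = \frac{\left(15 + \left(1 + 7 \cdot 5\right)\right) \left(-28\right) + 3326}{-1369 + 12235} = \frac{\left(15 + \left(1 + 35\right)\right) \left(-28\right) + 3326}{10866} = \left(\left(15 + 36\right) \left(-28\right) + 3326\right) \frac{1}{10866} = \left(51 \left(-28\right) + 3326\right) \frac{1}{10866} = \left(-1428 + 3326\right) \frac{1}{10866} = 1898 \cdot \frac{1}{10866} = \frac{949}{5433} \approx 0.17467$)
$\left(34036 - 18175\right) \left(s - 27515\right) = \left(34036 - 18175\right) \left(\frac{949}{5433} - 27515\right) = 15861 \left(- \frac{149488046}{5433}\right) = - \frac{790343299202}{1811}$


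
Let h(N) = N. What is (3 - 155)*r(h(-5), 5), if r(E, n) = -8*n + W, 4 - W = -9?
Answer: 4104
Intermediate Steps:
W = 13 (W = 4 - 1*(-9) = 4 + 9 = 13)
r(E, n) = 13 - 8*n (r(E, n) = -8*n + 13 = 13 - 8*n)
(3 - 155)*r(h(-5), 5) = (3 - 155)*(13 - 8*5) = -152*(13 - 40) = -152*(-27) = 4104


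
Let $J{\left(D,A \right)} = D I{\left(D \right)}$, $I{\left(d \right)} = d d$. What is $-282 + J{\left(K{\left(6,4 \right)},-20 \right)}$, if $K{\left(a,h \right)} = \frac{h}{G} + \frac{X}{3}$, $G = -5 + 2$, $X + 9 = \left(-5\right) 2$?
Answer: $- \frac{19781}{27} \approx -732.63$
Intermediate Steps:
$I{\left(d \right)} = d^{2}$
$X = -19$ ($X = -9 - 10 = -19$)
$G = -3$
$K{\left(a,h \right)} = - \frac{19}{3} - \frac{h}{3}$ ($K{\left(a,h \right)} = \frac{h}{-3} - \frac{19}{3} = h \left(- \frac{1}{3}\right) - \frac{19}{3} = - \frac{h}{3} - \frac{19}{3} = - \frac{19}{3} - \frac{h}{3}$)
$J{\left(D,A \right)} = D^{3}$ ($J{\left(D,A \right)} = D D^{2} = D^{3}$)
$-282 + J{\left(K{\left(6,4 \right)},-20 \right)} = -282 + \left(- \frac{19}{3} - \frac{4}{3}\right)^{3} = -282 + \left(- \frac{23}{3}\right)^{3} = -282 - \frac{12167}{27} = - \frac{19781}{27}$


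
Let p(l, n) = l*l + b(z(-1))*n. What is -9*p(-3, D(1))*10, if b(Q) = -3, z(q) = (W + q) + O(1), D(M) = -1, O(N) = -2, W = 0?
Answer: -1080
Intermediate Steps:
z(q) = -2 + q (z(q) = (0 + q) - 2 = q - 2 = -2 + q)
p(l, n) = l**2 - 3*n (p(l, n) = l*l - 3*n = l**2 - 3*n)
-9*p(-3, D(1))*10 = -9*((-3)**2 - 3*(-1))*10 = -9*(9 + 3)*10 = -9*12*10 = -108*10 = -1080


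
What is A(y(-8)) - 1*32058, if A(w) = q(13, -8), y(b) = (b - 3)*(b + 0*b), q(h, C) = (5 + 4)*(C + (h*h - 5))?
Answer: -30654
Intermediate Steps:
q(h, C) = -45 + 9*C + 9*h² (q(h, C) = 9*(C + (h² - 5)) = 9*(C + (-5 + h²)) = 9*(-5 + C + h²) = -45 + 9*C + 9*h²)
y(b) = b*(-3 + b) (y(b) = (-3 + b)*(b + 0) = (-3 + b)*b = b*(-3 + b))
A(w) = 1404 (A(w) = -45 + 9*(-8) + 9*13² = -45 - 72 + 9*169 = -45 - 72 + 1521 = 1404)
A(y(-8)) - 1*32058 = 1404 - 1*32058 = 1404 - 32058 = -30654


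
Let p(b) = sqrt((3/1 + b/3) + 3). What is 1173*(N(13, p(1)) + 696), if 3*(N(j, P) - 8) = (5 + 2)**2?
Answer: 844951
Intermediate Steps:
p(b) = sqrt(6 + b/3) (p(b) = sqrt((3*1 + b*(1/3)) + 3) = sqrt((3 + b/3) + 3) = sqrt(6 + b/3))
N(j, P) = 73/3 (N(j, P) = 8 + (5 + 2)**2/3 = 8 + (1/3)*7**2 = 8 + (1/3)*49 = 8 + 49/3 = 73/3)
1173*(N(13, p(1)) + 696) = 1173*(73/3 + 696) = 1173*(2161/3) = 844951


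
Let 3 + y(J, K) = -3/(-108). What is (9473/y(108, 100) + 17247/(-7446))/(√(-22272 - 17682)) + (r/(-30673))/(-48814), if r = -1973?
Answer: -1973/1497271822 + 847046639*I*√39954/10610743596 ≈ -1.3177e-6 + 15.957*I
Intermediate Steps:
y(J, K) = -107/36 (y(J, K) = -3 - 3/(-108) = -3 - 3*(-1/108) = -3 + 1/36 = -107/36)
(9473/y(108, 100) + 17247/(-7446))/(√(-22272 - 17682)) + (r/(-30673))/(-48814) = (9473/(-107/36) + 17247/(-7446))/(√(-22272 - 17682)) - 1973/(-30673)/(-48814) = (9473*(-36/107) + 17247*(-1/7446))/(√(-39954)) - 1973*(-1/30673)*(-1/48814) = (-341028/107 - 5749/2482)/((I*√39954)) + (1973/30673)*(-1/48814) = -(-847046639)*I*√39954/10610743596 - 1973/1497271822 = 847046639*I*√39954/10610743596 - 1973/1497271822 = -1973/1497271822 + 847046639*I*√39954/10610743596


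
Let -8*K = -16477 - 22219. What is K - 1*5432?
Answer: -595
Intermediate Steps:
K = 4837 (K = -(-16477 - 22219)/8 = -⅛*(-38696) = 4837)
K - 1*5432 = 4837 - 1*5432 = 4837 - 5432 = -595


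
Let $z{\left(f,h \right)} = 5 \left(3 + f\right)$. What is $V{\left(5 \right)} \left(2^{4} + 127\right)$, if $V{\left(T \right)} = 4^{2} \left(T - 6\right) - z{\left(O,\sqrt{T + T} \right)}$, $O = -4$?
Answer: $-1573$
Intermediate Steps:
$z{\left(f,h \right)} = 15 + 5 f$
$V{\left(T \right)} = -91 + 16 T$ ($V{\left(T \right)} = 4^{2} \left(T - 6\right) - \left(15 + 5 \left(-4\right)\right) = 16 \left(-6 + T\right) - \left(15 - 20\right) = \left(-96 + 16 T\right) - -5 = \left(-96 + 16 T\right) + 5 = -91 + 16 T$)
$V{\left(5 \right)} \left(2^{4} + 127\right) = \left(-91 + 16 \cdot 5\right) \left(2^{4} + 127\right) = \left(-91 + 80\right) \left(16 + 127\right) = \left(-11\right) 143 = -1573$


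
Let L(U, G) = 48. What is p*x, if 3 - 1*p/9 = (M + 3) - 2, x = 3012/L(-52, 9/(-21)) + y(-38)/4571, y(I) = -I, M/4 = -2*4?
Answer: 175563369/9142 ≈ 19204.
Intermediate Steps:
M = -32 (M = 4*(-2*4) = 4*(-8) = -32)
x = 1147473/18284 (x = 3012/48 - 1*(-38)/4571 = 3012*(1/48) + 38*(1/4571) = 251/4 + 38/4571 = 1147473/18284 ≈ 62.758)
p = 306 (p = 27 - 9*((-32 + 3) - 2) = 27 - 9*(-29 - 2) = 27 - 9*(-31) = 27 + 279 = 306)
p*x = 306*(1147473/18284) = 175563369/9142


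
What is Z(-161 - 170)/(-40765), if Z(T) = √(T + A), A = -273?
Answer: -2*I*√151/40765 ≈ -0.00060288*I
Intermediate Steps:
Z(T) = √(-273 + T) (Z(T) = √(T - 273) = √(-273 + T))
Z(-161 - 170)/(-40765) = √(-273 + (-161 - 170))/(-40765) = √(-273 - 331)*(-1/40765) = √(-604)*(-1/40765) = (2*I*√151)*(-1/40765) = -2*I*√151/40765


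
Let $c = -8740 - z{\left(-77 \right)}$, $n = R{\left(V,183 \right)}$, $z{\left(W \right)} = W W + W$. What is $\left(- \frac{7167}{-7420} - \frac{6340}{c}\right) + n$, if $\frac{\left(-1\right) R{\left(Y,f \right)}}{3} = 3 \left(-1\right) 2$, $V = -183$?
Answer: $\frac{131283199}{6767040} \approx 19.4$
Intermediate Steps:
$z{\left(W \right)} = W + W^{2}$ ($z{\left(W \right)} = W^{2} + W = W + W^{2}$)
$R{\left(Y,f \right)} = 18$ ($R{\left(Y,f \right)} = - 3 \cdot 3 \left(-1\right) 2 = - 3 \left(\left(-3\right) 2\right) = \left(-3\right) \left(-6\right) = 18$)
$n = 18$
$c = -14592$ ($c = -8740 - - 77 \left(1 - 77\right) = -8740 - \left(-77\right) \left(-76\right) = -8740 - 5852 = -14592$)
$\left(- \frac{7167}{-7420} - \frac{6340}{c}\right) + n = \left(- \frac{7167}{-7420} - \frac{6340}{-14592}\right) + 18 = \left(\left(-7167\right) \left(- \frac{1}{7420}\right) - - \frac{1585}{3648}\right) + 18 = \left(\frac{7167}{7420} + \frac{1585}{3648}\right) + 18 = \frac{9476479}{6767040} + 18 = \frac{131283199}{6767040}$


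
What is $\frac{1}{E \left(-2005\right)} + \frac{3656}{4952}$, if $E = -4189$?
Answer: $\frac{3838318484}{5198946955} \approx 0.73829$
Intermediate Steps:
$\frac{1}{E \left(-2005\right)} + \frac{3656}{4952} = \frac{1}{\left(-4189\right) \left(-2005\right)} + \frac{3656}{4952} = \left(- \frac{1}{4189}\right) \left(- \frac{1}{2005}\right) + 3656 \cdot \frac{1}{4952} = \frac{1}{8398945} + \frac{457}{619} = \frac{3838318484}{5198946955}$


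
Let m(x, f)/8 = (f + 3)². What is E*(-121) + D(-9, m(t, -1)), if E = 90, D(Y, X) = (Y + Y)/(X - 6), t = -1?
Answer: -141579/13 ≈ -10891.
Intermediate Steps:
m(x, f) = 8*(3 + f)² (m(x, f) = 8*(f + 3)² = 8*(3 + f)²)
D(Y, X) = 2*Y/(-6 + X) (D(Y, X) = (2*Y)/(-6 + X) = 2*Y/(-6 + X))
E*(-121) + D(-9, m(t, -1)) = 90*(-121) + 2*(-9)/(-6 + 8*(3 - 1)²) = -10890 + 2*(-9)/(-6 + 8*2²) = -10890 + 2*(-9)/(-6 + 8*4) = -10890 + 2*(-9)/(-6 + 32) = -10890 + 2*(-9)/26 = -10890 + 2*(-9)*(1/26) = -10890 - 9/13 = -141579/13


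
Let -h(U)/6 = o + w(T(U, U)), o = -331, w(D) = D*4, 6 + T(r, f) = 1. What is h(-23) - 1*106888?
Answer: -104782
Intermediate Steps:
T(r, f) = -5 (T(r, f) = -6 + 1 = -5)
w(D) = 4*D
h(U) = 2106 (h(U) = -6*(-331 + 4*(-5)) = -6*(-331 - 20) = -6*(-351) = 2106)
h(-23) - 1*106888 = 2106 - 1*106888 = 2106 - 106888 = -104782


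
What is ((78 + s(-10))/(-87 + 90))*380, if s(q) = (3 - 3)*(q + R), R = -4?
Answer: 9880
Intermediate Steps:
s(q) = 0 (s(q) = (3 - 3)*(q - 4) = 0*(-4 + q) = 0)
((78 + s(-10))/(-87 + 90))*380 = ((78 + 0)/(-87 + 90))*380 = (78/3)*380 = (78*(⅓))*380 = 26*380 = 9880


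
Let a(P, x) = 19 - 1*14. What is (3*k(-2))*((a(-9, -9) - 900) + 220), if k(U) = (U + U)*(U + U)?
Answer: -32400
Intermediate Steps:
k(U) = 4*U² (k(U) = (2*U)*(2*U) = 4*U²)
a(P, x) = 5 (a(P, x) = 19 - 14 = 5)
(3*k(-2))*((a(-9, -9) - 900) + 220) = (3*(4*(-2)²))*((5 - 900) + 220) = (3*(4*4))*(-895 + 220) = (3*16)*(-675) = 48*(-675) = -32400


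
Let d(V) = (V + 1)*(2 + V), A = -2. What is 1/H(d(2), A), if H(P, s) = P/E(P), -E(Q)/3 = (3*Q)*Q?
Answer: -108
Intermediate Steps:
d(V) = (1 + V)*(2 + V)
E(Q) = -9*Q**2 (E(Q) = -3*3*Q*Q = -9*Q**2)
H(P, s) = -1/(9*P) (H(P, s) = P/((-9*P**2)) = P*(-1/(9*P**2)) = -1/(9*P))
1/H(d(2), A) = 1/(-1/(9*(2 + 2**2 + 3*2))) = 1/(-1/(9*(2 + 4 + 6))) = 1/(-1/9/12) = 1/(-1/9*1/12) = 1/(-1/108) = -108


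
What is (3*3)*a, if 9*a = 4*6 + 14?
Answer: 38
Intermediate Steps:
a = 38/9 (a = (4*6 + 14)/9 = (24 + 14)/9 = (1/9)*38 = 38/9 ≈ 4.2222)
(3*3)*a = (3*3)*(38/9) = 9*(38/9) = 38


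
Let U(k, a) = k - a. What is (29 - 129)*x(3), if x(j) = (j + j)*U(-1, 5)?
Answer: 3600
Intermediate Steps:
x(j) = -12*j (x(j) = (j + j)*(-1 - 1*5) = (2*j)*(-1 - 5) = (2*j)*(-6) = -12*j)
(29 - 129)*x(3) = (29 - 129)*(-12*3) = -100*(-36) = 3600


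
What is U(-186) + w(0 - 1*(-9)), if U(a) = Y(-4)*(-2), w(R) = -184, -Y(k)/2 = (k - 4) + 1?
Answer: -212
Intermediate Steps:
Y(k) = 6 - 2*k (Y(k) = -2*((k - 4) + 1) = -2*((-4 + k) + 1) = -2*(-3 + k) = 6 - 2*k)
U(a) = -28 (U(a) = (6 - 2*(-4))*(-2) = (6 + 8)*(-2) = 14*(-2) = -28)
U(-186) + w(0 - 1*(-9)) = -28 - 184 = -212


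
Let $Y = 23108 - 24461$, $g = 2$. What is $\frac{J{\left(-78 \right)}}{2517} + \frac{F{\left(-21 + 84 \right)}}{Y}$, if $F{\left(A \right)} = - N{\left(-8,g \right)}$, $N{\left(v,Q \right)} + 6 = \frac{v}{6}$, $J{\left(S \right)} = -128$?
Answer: $- \frac{17422}{309591} \approx -0.056274$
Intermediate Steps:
$N{\left(v,Q \right)} = -6 + \frac{v}{6}$
$Y = -1353$
$F{\left(A \right)} = \frac{22}{3}$ ($F{\left(A \right)} = - (-6 + \frac{1}{6} \left(-8\right)) = - (-6 - \frac{4}{3}) = \left(-1\right) \left(- \frac{22}{3}\right) = \frac{22}{3}$)
$\frac{J{\left(-78 \right)}}{2517} + \frac{F{\left(-21 + 84 \right)}}{Y} = - \frac{128}{2517} + \frac{22}{3 \left(-1353\right)} = \left(-128\right) \frac{1}{2517} + \frac{22}{3} \left(- \frac{1}{1353}\right) = - \frac{128}{2517} - \frac{2}{369} = - \frac{17422}{309591}$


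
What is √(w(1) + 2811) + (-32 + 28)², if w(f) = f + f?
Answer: 16 + √2813 ≈ 69.038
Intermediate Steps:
w(f) = 2*f
√(w(1) + 2811) + (-32 + 28)² = √(2*1 + 2811) + (-32 + 28)² = √(2 + 2811) + (-4)² = √2813 + 16 = 16 + √2813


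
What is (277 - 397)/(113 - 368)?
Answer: 8/17 ≈ 0.47059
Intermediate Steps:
(277 - 397)/(113 - 368) = -120/(-255) = -120*(-1/255) = 8/17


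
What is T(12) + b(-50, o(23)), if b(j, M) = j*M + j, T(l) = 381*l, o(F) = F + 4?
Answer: 3172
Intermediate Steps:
o(F) = 4 + F
b(j, M) = j + M*j (b(j, M) = M*j + j = j + M*j)
T(12) + b(-50, o(23)) = 381*12 - 50*(1 + (4 + 23)) = 4572 - 50*(1 + 27) = 4572 - 50*28 = 4572 - 1400 = 3172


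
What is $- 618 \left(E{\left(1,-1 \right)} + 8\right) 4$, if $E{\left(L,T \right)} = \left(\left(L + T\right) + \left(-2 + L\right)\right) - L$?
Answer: $-14832$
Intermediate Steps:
$E{\left(L,T \right)} = -2 + L + T$ ($E{\left(L,T \right)} = \left(-2 + T + 2 L\right) - L = -2 + L + T$)
$- 618 \left(E{\left(1,-1 \right)} + 8\right) 4 = - 618 \left(\left(-2 + 1 - 1\right) + 8\right) 4 = - 618 \left(-2 + 8\right) 4 = - 618 \cdot 6 \cdot 4 = \left(-618\right) 24 = -14832$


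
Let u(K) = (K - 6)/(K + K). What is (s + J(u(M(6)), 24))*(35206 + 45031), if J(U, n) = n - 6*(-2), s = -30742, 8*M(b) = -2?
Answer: -2463757322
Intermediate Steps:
M(b) = -¼ (M(b) = (⅛)*(-2) = -¼)
u(K) = (-6 + K)/(2*K) (u(K) = (-6 + K)/((2*K)) = (-6 + K)*(1/(2*K)) = (-6 + K)/(2*K))
J(U, n) = 12 + n (J(U, n) = n + 12 = 12 + n)
(s + J(u(M(6)), 24))*(35206 + 45031) = (-30742 + (12 + 24))*(35206 + 45031) = (-30742 + 36)*80237 = -30706*80237 = -2463757322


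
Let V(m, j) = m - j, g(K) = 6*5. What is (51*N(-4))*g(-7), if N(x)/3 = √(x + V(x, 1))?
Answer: 13770*I ≈ 13770.0*I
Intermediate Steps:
g(K) = 30
N(x) = 3*√(-1 + 2*x) (N(x) = 3*√(x + (x - 1*1)) = 3*√(x + (x - 1)) = 3*√(x + (-1 + x)) = 3*√(-1 + 2*x))
(51*N(-4))*g(-7) = (51*(3*√(-1 + 2*(-4))))*30 = (51*(3*√(-1 - 8)))*30 = (51*(3*√(-9)))*30 = (51*(3*(3*I)))*30 = (51*(9*I))*30 = (459*I)*30 = 13770*I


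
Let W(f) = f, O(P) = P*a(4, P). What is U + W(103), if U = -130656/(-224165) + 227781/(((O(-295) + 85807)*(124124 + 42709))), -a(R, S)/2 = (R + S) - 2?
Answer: 37473883295923996/361776941471115 ≈ 103.58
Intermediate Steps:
a(R, S) = 4 - 2*R - 2*S (a(R, S) = -2*((R + S) - 2) = -2*(-2 + R + S) = 4 - 2*R - 2*S)
O(P) = P*(-4 - 2*P) (O(P) = P*(4 - 2*4 - 2*P) = P*(4 - 8 - 2*P) = P*(-4 - 2*P))
U = 210858324399151/361776941471115 (U = -130656/(-224165) + 227781/(((-2*(-295)*(2 - 295) + 85807)*(124124 + 42709))) = -130656*(-1/224165) + 227781/(((-2*(-295)*(-293) + 85807)*166833)) = 130656/224165 + 227781/(((-172870 + 85807)*166833)) = 130656/224165 + 227781/((-87063*166833)) = 130656/224165 + 227781/(-14524981479) = 130656/224165 + 227781*(-1/14524981479) = 130656/224165 - 25309/1613886831 = 210858324399151/361776941471115 ≈ 0.58284)
U + W(103) = 210858324399151/361776941471115 + 103 = 37473883295923996/361776941471115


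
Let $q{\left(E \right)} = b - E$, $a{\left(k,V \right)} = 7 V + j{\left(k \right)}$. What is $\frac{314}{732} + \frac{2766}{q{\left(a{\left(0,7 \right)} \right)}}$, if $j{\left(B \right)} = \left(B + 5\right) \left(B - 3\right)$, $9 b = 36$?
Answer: $- \frac{167941}{1830} \approx -91.771$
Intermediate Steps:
$b = 4$ ($b = \frac{1}{9} \cdot 36 = 4$)
$j{\left(B \right)} = \left(-3 + B\right) \left(5 + B\right)$ ($j{\left(B \right)} = \left(5 + B\right) \left(-3 + B\right) = \left(-3 + B\right) \left(5 + B\right)$)
$a{\left(k,V \right)} = -15 + k^{2} + 2 k + 7 V$ ($a{\left(k,V \right)} = 7 V + \left(-15 + k^{2} + 2 k\right) = -15 + k^{2} + 2 k + 7 V$)
$q{\left(E \right)} = 4 - E$
$\frac{314}{732} + \frac{2766}{q{\left(a{\left(0,7 \right)} \right)}} = \frac{314}{732} + \frac{2766}{4 - \left(-15 + 0^{2} + 2 \cdot 0 + 7 \cdot 7\right)} = 314 \cdot \frac{1}{732} + \frac{2766}{4 - \left(-15 + 0 + 0 + 49\right)} = \frac{157}{366} + \frac{2766}{4 - 34} = \frac{157}{366} + \frac{2766}{-30} = \frac{157}{366} + 2766 \left(- \frac{1}{30}\right) = \frac{157}{366} - \frac{461}{5} = - \frac{167941}{1830}$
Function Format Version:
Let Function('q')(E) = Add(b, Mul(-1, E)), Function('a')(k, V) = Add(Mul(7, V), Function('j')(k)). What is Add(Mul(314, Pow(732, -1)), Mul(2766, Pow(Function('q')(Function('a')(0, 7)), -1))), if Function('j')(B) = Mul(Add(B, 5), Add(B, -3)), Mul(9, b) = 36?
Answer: Rational(-167941, 1830) ≈ -91.771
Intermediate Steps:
b = 4 (b = Mul(Rational(1, 9), 36) = 4)
Function('j')(B) = Mul(Add(-3, B), Add(5, B)) (Function('j')(B) = Mul(Add(5, B), Add(-3, B)) = Mul(Add(-3, B), Add(5, B)))
Function('a')(k, V) = Add(-15, Pow(k, 2), Mul(2, k), Mul(7, V)) (Function('a')(k, V) = Add(Mul(7, V), Add(-15, Pow(k, 2), Mul(2, k))) = Add(-15, Pow(k, 2), Mul(2, k), Mul(7, V)))
Function('q')(E) = Add(4, Mul(-1, E))
Add(Mul(314, Pow(732, -1)), Mul(2766, Pow(Function('q')(Function('a')(0, 7)), -1))) = Add(Mul(314, Pow(732, -1)), Mul(2766, Pow(Add(4, Mul(-1, Add(-15, Pow(0, 2), Mul(2, 0), Mul(7, 7)))), -1))) = Add(Mul(314, Rational(1, 732)), Mul(2766, Pow(Add(4, Mul(-1, Add(-15, 0, 0, 49))), -1))) = Add(Rational(157, 366), Mul(2766, Pow(Add(4, Mul(-1, 34)), -1))) = Add(Rational(157, 366), Mul(2766, Pow(Add(4, -34), -1))) = Add(Rational(157, 366), Mul(2766, Pow(-30, -1))) = Add(Rational(157, 366), Mul(2766, Rational(-1, 30))) = Add(Rational(157, 366), Rational(-461, 5)) = Rational(-167941, 1830)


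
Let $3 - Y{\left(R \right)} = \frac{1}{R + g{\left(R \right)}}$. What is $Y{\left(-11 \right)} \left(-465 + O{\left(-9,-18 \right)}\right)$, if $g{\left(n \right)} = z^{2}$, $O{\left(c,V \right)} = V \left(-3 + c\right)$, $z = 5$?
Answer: $- \frac{10209}{14} \approx -729.21$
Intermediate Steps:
$g{\left(n \right)} = 25$ ($g{\left(n \right)} = 5^{2} = 25$)
$Y{\left(R \right)} = 3 - \frac{1}{25 + R}$ ($Y{\left(R \right)} = 3 - \frac{1}{R + 25} = 3 - \frac{1}{25 + R}$)
$Y{\left(-11 \right)} \left(-465 + O{\left(-9,-18 \right)}\right) = \frac{74 + 3 \left(-11\right)}{25 - 11} \left(-465 - 18 \left(-3 - 9\right)\right) = \frac{74 - 33}{14} \left(-465 - -216\right) = \frac{1}{14} \cdot 41 \left(-465 + 216\right) = \frac{41}{14} \left(-249\right) = - \frac{10209}{14}$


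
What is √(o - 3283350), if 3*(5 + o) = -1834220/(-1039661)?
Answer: I*√31940652153538561335/3118983 ≈ 1812.0*I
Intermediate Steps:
o = -13760695/3118983 (o = -5 + (-1834220/(-1039661))/3 = -5 + (-1834220*(-1/1039661))/3 = -5 + (⅓)*(1834220/1039661) = -5 + 1834220/3118983 = -13760695/3118983 ≈ -4.4119)
√(o - 3283350) = √(-13760695/3118983 - 3283350) = √(-10240726593745/3118983) = I*√31940652153538561335/3118983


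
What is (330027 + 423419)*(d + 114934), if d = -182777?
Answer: -51116036978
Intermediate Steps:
(330027 + 423419)*(d + 114934) = (330027 + 423419)*(-182777 + 114934) = 753446*(-67843) = -51116036978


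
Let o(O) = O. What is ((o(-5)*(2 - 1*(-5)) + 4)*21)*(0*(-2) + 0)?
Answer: 0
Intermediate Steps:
((o(-5)*(2 - 1*(-5)) + 4)*21)*(0*(-2) + 0) = ((-5*(2 - 1*(-5)) + 4)*21)*(0*(-2) + 0) = ((-5*(2 + 5) + 4)*21)*(0 + 0) = ((-5*7 + 4)*21)*0 = ((-35 + 4)*21)*0 = -31*21*0 = -651*0 = 0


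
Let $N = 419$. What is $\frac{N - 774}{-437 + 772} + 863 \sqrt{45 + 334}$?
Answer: $- \frac{71}{67} + 863 \sqrt{379} \approx 16800.0$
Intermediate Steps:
$\frac{N - 774}{-437 + 772} + 863 \sqrt{45 + 334} = \frac{419 - 774}{-437 + 772} + 863 \sqrt{45 + 334} = - \frac{355}{335} + 863 \sqrt{379} = \left(-355\right) \frac{1}{335} + 863 \sqrt{379} = - \frac{71}{67} + 863 \sqrt{379}$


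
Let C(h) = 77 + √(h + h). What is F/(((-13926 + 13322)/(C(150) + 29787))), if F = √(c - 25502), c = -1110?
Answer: I*√6653*(-14932 - 5*√3)/151 ≈ -8070.5*I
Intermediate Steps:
C(h) = 77 + √2*√h (C(h) = 77 + √(2*h) = 77 + √2*√h)
F = 2*I*√6653 (F = √(-1110 - 25502) = √(-26612) = 2*I*√6653 ≈ 163.13*I)
F/(((-13926 + 13322)/(C(150) + 29787))) = (2*I*√6653)/(((-13926 + 13322)/((77 + √2*√150) + 29787))) = (2*I*√6653)/((-604/((77 + √2*(5*√6)) + 29787))) = (2*I*√6653)/((-604/((77 + 10*√3) + 29787))) = (2*I*√6653)/((-604/(29864 + 10*√3))) = (2*I*√6653)*(-7466/151 - 5*√3/302) = 2*I*√6653*(-7466/151 - 5*√3/302)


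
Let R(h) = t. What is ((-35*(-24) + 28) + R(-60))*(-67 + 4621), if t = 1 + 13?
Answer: 4016628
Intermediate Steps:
t = 14
R(h) = 14
((-35*(-24) + 28) + R(-60))*(-67 + 4621) = ((-35*(-24) + 28) + 14)*(-67 + 4621) = ((840 + 28) + 14)*4554 = (868 + 14)*4554 = 882*4554 = 4016628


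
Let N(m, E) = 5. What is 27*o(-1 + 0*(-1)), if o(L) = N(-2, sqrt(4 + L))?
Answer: 135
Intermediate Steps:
o(L) = 5
27*o(-1 + 0*(-1)) = 27*5 = 135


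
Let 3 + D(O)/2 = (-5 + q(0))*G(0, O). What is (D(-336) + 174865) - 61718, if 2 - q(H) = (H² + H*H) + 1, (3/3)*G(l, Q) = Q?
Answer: 115829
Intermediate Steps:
G(l, Q) = Q
q(H) = 1 - 2*H² (q(H) = 2 - ((H² + H*H) + 1) = 2 - ((H² + H²) + 1) = 2 - (2*H² + 1) = 2 - (1 + 2*H²) = 2 + (-1 - 2*H²) = 1 - 2*H²)
D(O) = -6 - 8*O (D(O) = -6 + 2*((-5 + (1 - 2*0²))*O) = -6 + 2*((-5 + (1 - 2*0))*O) = -6 + 2*((-5 + (1 + 0))*O) = -6 + 2*((-5 + 1)*O) = -6 + 2*(-4*O) = -6 - 8*O)
(D(-336) + 174865) - 61718 = ((-6 - 8*(-336)) + 174865) - 61718 = ((-6 + 2688) + 174865) - 61718 = (2682 + 174865) - 61718 = 177547 - 61718 = 115829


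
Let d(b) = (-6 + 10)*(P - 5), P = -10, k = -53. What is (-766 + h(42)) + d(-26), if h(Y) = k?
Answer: -879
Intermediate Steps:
h(Y) = -53
d(b) = -60 (d(b) = (-6 + 10)*(-10 - 5) = 4*(-15) = -60)
(-766 + h(42)) + d(-26) = (-766 - 53) - 60 = -819 - 60 = -879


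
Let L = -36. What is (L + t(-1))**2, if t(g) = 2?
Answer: 1156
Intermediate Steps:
(L + t(-1))**2 = (-36 + 2)**2 = (-34)**2 = 1156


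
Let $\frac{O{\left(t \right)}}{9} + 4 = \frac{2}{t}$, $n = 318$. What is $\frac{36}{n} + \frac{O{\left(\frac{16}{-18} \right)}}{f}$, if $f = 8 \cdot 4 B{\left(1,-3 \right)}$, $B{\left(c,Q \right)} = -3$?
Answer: $\frac{4743}{6784} \approx 0.69915$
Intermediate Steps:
$f = -96$ ($f = 8 \cdot 4 \left(-3\right) = 32 \left(-3\right) = -96$)
$O{\left(t \right)} = -36 + \frac{18}{t}$ ($O{\left(t \right)} = -36 + 9 \frac{2}{t} = -36 + \frac{18}{t}$)
$\frac{36}{n} + \frac{O{\left(\frac{16}{-18} \right)}}{f} = \frac{36}{318} + \frac{-36 + \frac{18}{16 \frac{1}{-18}}}{-96} = 36 \cdot \frac{1}{318} + \left(-36 + \frac{18}{16 \left(- \frac{1}{18}\right)}\right) \left(- \frac{1}{96}\right) = \frac{6}{53} + \left(-36 + \frac{18}{- \frac{8}{9}}\right) \left(- \frac{1}{96}\right) = \frac{6}{53} + \left(-36 + 18 \left(- \frac{9}{8}\right)\right) \left(- \frac{1}{96}\right) = \frac{6}{53} + \left(-36 - \frac{81}{4}\right) \left(- \frac{1}{96}\right) = \frac{6}{53} - - \frac{75}{128} = \frac{6}{53} + \frac{75}{128} = \frac{4743}{6784}$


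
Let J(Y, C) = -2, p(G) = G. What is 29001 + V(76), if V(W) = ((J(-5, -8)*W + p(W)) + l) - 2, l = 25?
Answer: 28948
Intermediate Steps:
V(W) = 23 - W (V(W) = ((-2*W + W) + 25) - 2 = (-W + 25) - 2 = (25 - W) - 2 = 23 - W)
29001 + V(76) = 29001 + (23 - 1*76) = 29001 + (23 - 76) = 29001 - 53 = 28948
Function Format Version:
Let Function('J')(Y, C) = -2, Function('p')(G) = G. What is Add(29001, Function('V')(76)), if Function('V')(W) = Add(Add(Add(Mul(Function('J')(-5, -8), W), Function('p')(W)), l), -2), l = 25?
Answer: 28948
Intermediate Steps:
Function('V')(W) = Add(23, Mul(-1, W)) (Function('V')(W) = Add(Add(Add(Mul(-2, W), W), 25), -2) = Add(Add(Mul(-1, W), 25), -2) = Add(Add(25, Mul(-1, W)), -2) = Add(23, Mul(-1, W)))
Add(29001, Function('V')(76)) = Add(29001, Add(23, Mul(-1, 76))) = Add(29001, Add(23, -76)) = Add(29001, -53) = 28948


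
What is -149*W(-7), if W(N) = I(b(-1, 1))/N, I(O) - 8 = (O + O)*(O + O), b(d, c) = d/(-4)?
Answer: 4917/28 ≈ 175.61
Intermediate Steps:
b(d, c) = -d/4 (b(d, c) = d*(-¼) = -d/4)
I(O) = 8 + 4*O² (I(O) = 8 + (O + O)*(O + O) = 8 + (2*O)*(2*O) = 8 + 4*O²)
W(N) = 33/(4*N) (W(N) = (8 + 4*(-¼*(-1))²)/N = (8 + 4*(¼)²)/N = (8 + 4*(1/16))/N = (8 + ¼)/N = 33/(4*N))
-149*W(-7) = -4917/(4*(-7)) = -4917*(-1)/(4*7) = -149*(-33/28) = 4917/28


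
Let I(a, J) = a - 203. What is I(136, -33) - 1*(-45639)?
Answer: 45572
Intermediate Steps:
I(a, J) = -203 + a
I(136, -33) - 1*(-45639) = (-203 + 136) - 1*(-45639) = -67 + 45639 = 45572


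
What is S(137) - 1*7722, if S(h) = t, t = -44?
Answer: -7766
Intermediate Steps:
S(h) = -44
S(137) - 1*7722 = -44 - 1*7722 = -44 - 7722 = -7766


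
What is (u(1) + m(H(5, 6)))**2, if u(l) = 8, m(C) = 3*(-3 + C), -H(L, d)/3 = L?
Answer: 2116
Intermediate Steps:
H(L, d) = -3*L
m(C) = -9 + 3*C
(u(1) + m(H(5, 6)))**2 = (8 + (-9 + 3*(-3*5)))**2 = (8 + (-9 + 3*(-15)))**2 = (8 + (-9 - 45))**2 = (8 - 54)**2 = (-46)**2 = 2116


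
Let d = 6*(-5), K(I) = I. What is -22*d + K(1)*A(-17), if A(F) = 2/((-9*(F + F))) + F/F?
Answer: 101134/153 ≈ 661.01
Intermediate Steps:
d = -30
A(F) = 1 - 1/(9*F) (A(F) = 2/((-18*F)) + 1 = 2*(-1/(18*F)) + 1 = -1/(9*F) + 1 = 1 - 1/(9*F))
-22*d + K(1)*A(-17) = -22*(-30) + 1*((-1/9 - 17)/(-17)) = 660 + 1*(-1/17*(-154/9)) = 660 + 1*(154/153) = 660 + 154/153 = 101134/153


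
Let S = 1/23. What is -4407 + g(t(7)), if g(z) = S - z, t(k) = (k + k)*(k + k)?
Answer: -105868/23 ≈ -4603.0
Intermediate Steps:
S = 1/23 ≈ 0.043478
t(k) = 4*k² (t(k) = (2*k)*(2*k) = 4*k²)
g(z) = 1/23 - z
-4407 + g(t(7)) = -4407 + (1/23 - 4*7²) = -4407 + (1/23 - 4*49) = -4407 + (1/23 - 1*196) = -4407 + (1/23 - 196) = -4407 - 4507/23 = -105868/23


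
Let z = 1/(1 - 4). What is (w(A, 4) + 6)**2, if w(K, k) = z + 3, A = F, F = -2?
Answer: 676/9 ≈ 75.111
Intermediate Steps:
z = -1/3 (z = 1/(-3) = -1/3 ≈ -0.33333)
A = -2
w(K, k) = 8/3 (w(K, k) = -1/3 + 3 = 8/3)
(w(A, 4) + 6)**2 = (8/3 + 6)**2 = (26/3)**2 = 676/9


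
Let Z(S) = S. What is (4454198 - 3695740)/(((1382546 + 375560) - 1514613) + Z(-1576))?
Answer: 758458/241917 ≈ 3.1352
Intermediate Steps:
(4454198 - 3695740)/(((1382546 + 375560) - 1514613) + Z(-1576)) = (4454198 - 3695740)/(((1382546 + 375560) - 1514613) - 1576) = 758458/((1758106 - 1514613) - 1576) = 758458/(243493 - 1576) = 758458/241917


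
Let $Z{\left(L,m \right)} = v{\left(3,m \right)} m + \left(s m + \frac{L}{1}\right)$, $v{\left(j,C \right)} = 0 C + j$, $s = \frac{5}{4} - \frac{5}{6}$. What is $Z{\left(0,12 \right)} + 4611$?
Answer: $4652$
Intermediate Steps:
$s = \frac{5}{12}$ ($s = 5 \cdot \frac{1}{4} - \frac{5}{6} = \frac{5}{4} - \frac{5}{6} = \frac{5}{12} \approx 0.41667$)
$v{\left(j,C \right)} = j$ ($v{\left(j,C \right)} = 0 + j = j$)
$Z{\left(L,m \right)} = L + \frac{41 m}{12}$ ($Z{\left(L,m \right)} = 3 m + \left(\frac{5 m}{12} + \frac{L}{1}\right) = 3 m + \left(\frac{5 m}{12} + L 1\right) = 3 m + \left(\frac{5 m}{12} + L\right) = 3 m + \left(L + \frac{5 m}{12}\right) = L + \frac{41 m}{12}$)
$Z{\left(0,12 \right)} + 4611 = \left(0 + \frac{41}{12} \cdot 12\right) + 4611 = \left(0 + 41\right) + 4611 = 41 + 4611 = 4652$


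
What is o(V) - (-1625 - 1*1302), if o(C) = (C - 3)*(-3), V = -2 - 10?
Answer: 2972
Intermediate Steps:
V = -12
o(C) = 9 - 3*C (o(C) = (-3 + C)*(-3) = 9 - 3*C)
o(V) - (-1625 - 1*1302) = (9 - 3*(-12)) - (-1625 - 1*1302) = (9 + 36) - (-1625 - 1302) = 45 - 1*(-2927) = 45 + 2927 = 2972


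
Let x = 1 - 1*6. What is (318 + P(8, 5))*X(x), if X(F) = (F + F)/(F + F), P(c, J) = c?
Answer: 326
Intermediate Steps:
x = -5 (x = 1 - 6 = -5)
X(F) = 1 (X(F) = (2*F)/((2*F)) = (2*F)*(1/(2*F)) = 1)
(318 + P(8, 5))*X(x) = (318 + 8)*1 = 326*1 = 326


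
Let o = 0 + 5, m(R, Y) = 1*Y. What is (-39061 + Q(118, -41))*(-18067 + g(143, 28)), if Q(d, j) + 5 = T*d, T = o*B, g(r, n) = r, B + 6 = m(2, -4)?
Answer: 805970584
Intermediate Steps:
m(R, Y) = Y
o = 5
B = -10 (B = -6 - 4 = -10)
T = -50 (T = 5*(-10) = -50)
Q(d, j) = -5 - 50*d
(-39061 + Q(118, -41))*(-18067 + g(143, 28)) = (-39061 + (-5 - 50*118))*(-18067 + 143) = (-39061 + (-5 - 5900))*(-17924) = (-39061 - 5905)*(-17924) = -44966*(-17924) = 805970584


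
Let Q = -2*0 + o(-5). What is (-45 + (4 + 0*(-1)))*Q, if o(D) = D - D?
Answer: 0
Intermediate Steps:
o(D) = 0
Q = 0 (Q = -2*0 + 0 = 0 + 0 = 0)
(-45 + (4 + 0*(-1)))*Q = (-45 + (4 + 0*(-1)))*0 = (-45 + (4 + 0))*0 = (-45 + 4)*0 = -41*0 = 0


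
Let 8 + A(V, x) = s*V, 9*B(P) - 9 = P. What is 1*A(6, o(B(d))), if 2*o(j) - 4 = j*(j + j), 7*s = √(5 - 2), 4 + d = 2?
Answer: -8 + 6*√3/7 ≈ -6.5154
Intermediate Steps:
d = -2 (d = -4 + 2 = -2)
B(P) = 1 + P/9
s = √3/7 (s = √(5 - 2)/7 = √3/7 ≈ 0.24744)
o(j) = 2 + j² (o(j) = 2 + (j*(j + j))/2 = 2 + (j*(2*j))/2 = 2 + (2*j²)/2 = 2 + j²)
A(V, x) = -8 + V*√3/7 (A(V, x) = -8 + (√3/7)*V = -8 + V*√3/7)
1*A(6, o(B(d))) = 1*(-8 + (⅐)*6*√3) = 1*(-8 + 6*√3/7) = -8 + 6*√3/7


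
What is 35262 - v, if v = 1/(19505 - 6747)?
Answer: 449872595/12758 ≈ 35262.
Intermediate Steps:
v = 1/12758 ≈ 7.8382e-5
35262 - v = 35262 - 1*1/12758 = 35262 - 1/12758 = 449872595/12758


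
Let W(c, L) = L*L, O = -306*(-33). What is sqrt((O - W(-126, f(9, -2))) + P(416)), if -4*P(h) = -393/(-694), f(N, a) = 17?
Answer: sqrt(18897197354)/1388 ≈ 99.040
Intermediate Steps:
O = 10098
W(c, L) = L**2
P(h) = -393/2776 (P(h) = -(-393)/(4*(-694)) = -(-393)*(-1)/(4*694) = -1/4*393/694 = -393/2776)
sqrt((O - W(-126, f(9, -2))) + P(416)) = sqrt((10098 - 1*17**2) - 393/2776) = sqrt((10098 - 1*289) - 393/2776) = sqrt((10098 - 289) - 393/2776) = sqrt(9809 - 393/2776) = sqrt(27229391/2776) = sqrt(18897197354)/1388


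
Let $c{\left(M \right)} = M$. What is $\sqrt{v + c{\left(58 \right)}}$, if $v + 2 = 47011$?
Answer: $\sqrt{47067} \approx 216.95$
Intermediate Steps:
$v = 47009$ ($v = -2 + 47011 = 47009$)
$\sqrt{v + c{\left(58 \right)}} = \sqrt{47009 + 58} = \sqrt{47067}$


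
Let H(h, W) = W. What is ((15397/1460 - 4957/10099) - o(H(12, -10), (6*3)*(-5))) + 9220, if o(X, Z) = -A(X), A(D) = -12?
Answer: 135915981403/14744540 ≈ 9218.1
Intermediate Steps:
o(X, Z) = 12 (o(X, Z) = -1*(-12) = 12)
((15397/1460 - 4957/10099) - o(H(12, -10), (6*3)*(-5))) + 9220 = ((15397/1460 - 4957/10099) - 1*12) + 9220 = ((15397*(1/1460) - 4957*1/10099) - 12) + 9220 = ((15397/1460 - 4957/10099) - 12) + 9220 = (148257083/14744540 - 12) + 9220 = -28677397/14744540 + 9220 = 135915981403/14744540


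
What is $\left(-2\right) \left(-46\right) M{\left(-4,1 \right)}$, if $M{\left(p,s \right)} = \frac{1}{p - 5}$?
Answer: $- \frac{92}{9} \approx -10.222$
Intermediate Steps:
$M{\left(p,s \right)} = \frac{1}{-5 + p}$
$\left(-2\right) \left(-46\right) M{\left(-4,1 \right)} = \frac{\left(-2\right) \left(-46\right)}{-5 - 4} = \frac{92}{-9} = 92 \left(- \frac{1}{9}\right) = - \frac{92}{9}$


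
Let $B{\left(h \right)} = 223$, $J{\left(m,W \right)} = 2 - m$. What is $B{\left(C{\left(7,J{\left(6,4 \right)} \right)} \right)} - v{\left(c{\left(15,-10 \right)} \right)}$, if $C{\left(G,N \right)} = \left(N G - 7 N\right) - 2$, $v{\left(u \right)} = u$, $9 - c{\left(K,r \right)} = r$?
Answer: $204$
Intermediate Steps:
$c{\left(K,r \right)} = 9 - r$
$C{\left(G,N \right)} = -2 - 7 N + G N$ ($C{\left(G,N \right)} = \left(G N - 7 N\right) - 2 = \left(- 7 N + G N\right) - 2 = -2 - 7 N + G N$)
$B{\left(C{\left(7,J{\left(6,4 \right)} \right)} \right)} - v{\left(c{\left(15,-10 \right)} \right)} = 223 - \left(9 - -10\right) = 223 - \left(9 + 10\right) = 223 - 19 = 204$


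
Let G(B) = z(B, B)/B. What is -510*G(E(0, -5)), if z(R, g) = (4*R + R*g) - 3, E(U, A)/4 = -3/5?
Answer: -2907/2 ≈ -1453.5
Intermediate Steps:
E(U, A) = -12/5 (E(U, A) = 4*(-3/5) = -12/5)
z(R, g) = -3 + 4*R + R*g
G(B) = (-3 + B**2 + 4*B)/B (G(B) = (-3 + 4*B + B*B)/B = (-3 + 4*B + B**2)/B = (-3 + B**2 + 4*B)/B)
-510*G(E(0, -5)) = -510*(4 - 12/5 - 3/(-12/5)) = -510*(4 - 12/5 - 3*(-5/12)) = -510*(4 - 12/5 + 5/4) = -510*57/20 = -1*2907/2 = -2907/2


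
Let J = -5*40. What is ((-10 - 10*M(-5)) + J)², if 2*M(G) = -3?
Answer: 38025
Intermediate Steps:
M(G) = -3/2 (M(G) = (½)*(-3) = -3/2)
J = -200
((-10 - 10*M(-5)) + J)² = ((-10 - 10*(-3/2)) - 200)² = ((-10 + 15) - 200)² = (5 - 200)² = (-195)² = 38025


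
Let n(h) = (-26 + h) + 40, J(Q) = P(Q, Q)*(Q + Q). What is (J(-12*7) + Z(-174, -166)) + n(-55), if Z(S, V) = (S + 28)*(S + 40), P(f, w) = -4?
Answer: 20195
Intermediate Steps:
Z(S, V) = (28 + S)*(40 + S)
J(Q) = -8*Q (J(Q) = -4*(Q + Q) = -8*Q)
n(h) = 14 + h
(J(-12*7) + Z(-174, -166)) + n(-55) = (-(-96)*7 + (1120 + (-174)² + 68*(-174))) + (14 - 55) = (-8*(-84) + (1120 + 30276 - 11832)) - 41 = (672 + 19564) - 41 = 20236 - 41 = 20195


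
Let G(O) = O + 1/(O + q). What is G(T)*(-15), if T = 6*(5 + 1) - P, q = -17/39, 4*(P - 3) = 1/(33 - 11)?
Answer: -4869421185/9831448 ≈ -495.29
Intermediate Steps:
P = 265/88 (P = 3 + 1/(4*(33 - 11)) = 3 + (1/4)/22 = 3 + (1/4)*(1/22) = 3 + 1/88 = 265/88 ≈ 3.0114)
q = -17/39 (q = -17*1/39 = -17/39 ≈ -0.43590)
T = 2903/88 (T = 6*(5 + 1) - 1*265/88 = 6*6 - 265/88 = 36 - 265/88 = 2903/88 ≈ 32.989)
G(O) = O + 1/(-17/39 + O) (G(O) = O + 1/(O - 17/39) = O + 1/(-17/39 + O))
G(T)*(-15) = ((39 - 17*2903/88 + 39*(2903/88)**2)/(-17 + 39*(2903/88)))*(-15) = ((39 - 49351/88 + 39*(8427409/7744))/(-17 + 113217/88))*(-15) = ((39 - 49351/88 + 328668951/7744)/(111721/88))*(-15) = ((88/111721)*(324628079/7744))*(-15) = (324628079/9831448)*(-15) = -4869421185/9831448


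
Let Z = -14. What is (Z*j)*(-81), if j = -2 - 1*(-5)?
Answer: 3402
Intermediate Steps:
j = 3 (j = -2 + 5 = 3)
(Z*j)*(-81) = -14*3*(-81) = -42*(-81) = 3402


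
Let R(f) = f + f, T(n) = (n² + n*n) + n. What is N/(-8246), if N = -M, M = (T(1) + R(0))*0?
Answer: 0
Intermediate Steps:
T(n) = n + 2*n² (T(n) = (n² + n²) + n = 2*n² + n = n + 2*n²)
R(f) = 2*f
M = 0 (M = (1*(1 + 2*1) + 2*0)*0 = (1*(1 + 2) + 0)*0 = (1*3 + 0)*0 = (3 + 0)*0 = 3*0 = 0)
N = 0 (N = -1*0 = 0)
N/(-8246) = 0/(-8246) = 0*(-1/8246) = 0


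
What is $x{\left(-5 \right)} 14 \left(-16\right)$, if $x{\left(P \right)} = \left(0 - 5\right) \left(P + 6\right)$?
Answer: $1120$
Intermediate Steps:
$x{\left(P \right)} = -30 - 5 P$ ($x{\left(P \right)} = - 5 \left(6 + P\right) = -30 - 5 P$)
$x{\left(-5 \right)} 14 \left(-16\right) = \left(-30 - -25\right) 14 \left(-16\right) = \left(-30 + 25\right) 14 \left(-16\right) = \left(-5\right) 14 \left(-16\right) = \left(-70\right) \left(-16\right) = 1120$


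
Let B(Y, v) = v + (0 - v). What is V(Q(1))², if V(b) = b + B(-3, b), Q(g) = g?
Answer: 1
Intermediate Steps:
B(Y, v) = 0 (B(Y, v) = v - v = 0)
V(b) = b (V(b) = b + 0 = b)
V(Q(1))² = 1² = 1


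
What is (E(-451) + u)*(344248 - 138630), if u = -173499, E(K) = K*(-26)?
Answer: -33263440714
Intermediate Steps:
E(K) = -26*K
(E(-451) + u)*(344248 - 138630) = (-26*(-451) - 173499)*(344248 - 138630) = (11726 - 173499)*205618 = -161773*205618 = -33263440714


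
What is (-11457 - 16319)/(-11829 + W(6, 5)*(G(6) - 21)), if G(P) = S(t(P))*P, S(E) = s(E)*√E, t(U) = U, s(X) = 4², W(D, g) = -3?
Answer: 27234368/11495091 - 222208*√6/3831697 ≈ 2.2272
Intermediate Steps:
s(X) = 16
S(E) = 16*√E
G(P) = 16*P^(3/2) (G(P) = (16*√P)*P = 16*P^(3/2))
(-11457 - 16319)/(-11829 + W(6, 5)*(G(6) - 21)) = (-11457 - 16319)/(-11829 - 3*(16*6^(3/2) - 21)) = -27776/(-11829 - 3*(16*(6*√6) - 21)) = -27776/(-11829 - 3*(96*√6 - 21)) = -27776/(-11829 - 3*(-21 + 96*√6)) = -27776/(-11829 + (63 - 288*√6)) = -27776/(-11766 - 288*√6)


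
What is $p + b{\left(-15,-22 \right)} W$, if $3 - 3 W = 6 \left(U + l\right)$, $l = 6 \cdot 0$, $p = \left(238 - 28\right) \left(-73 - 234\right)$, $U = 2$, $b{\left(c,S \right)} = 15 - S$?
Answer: $-64581$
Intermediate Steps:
$p = -64470$ ($p = 210 \left(-307\right) = -64470$)
$l = 0$
$W = -3$ ($W = 1 - \frac{6 \left(2 + 0\right)}{3} = 1 - \frac{6 \cdot 2}{3} = 1 - 4 = -3$)
$p + b{\left(-15,-22 \right)} W = -64470 + \left(15 - -22\right) \left(-3\right) = -64470 + \left(15 + 22\right) \left(-3\right) = -64470 + 37 \left(-3\right) = -64470 - 111 = -64581$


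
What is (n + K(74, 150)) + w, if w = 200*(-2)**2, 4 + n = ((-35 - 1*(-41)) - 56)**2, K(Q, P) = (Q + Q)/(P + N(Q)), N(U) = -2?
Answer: 3297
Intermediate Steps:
K(Q, P) = 2*Q/(-2 + P) (K(Q, P) = (Q + Q)/(P - 2) = (2*Q)/(-2 + P) = 2*Q/(-2 + P))
n = 2496 (n = -4 + ((-35 - 1*(-41)) - 56)**2 = -4 + ((-35 + 41) - 56)**2 = -4 + (6 - 56)**2 = -4 + (-50)**2 = -4 + 2500 = 2496)
w = 800 (w = 200*4 = 800)
(n + K(74, 150)) + w = (2496 + 2*74/(-2 + 150)) + 800 = (2496 + 2*74/148) + 800 = (2496 + 2*74*(1/148)) + 800 = (2496 + 1) + 800 = 2497 + 800 = 3297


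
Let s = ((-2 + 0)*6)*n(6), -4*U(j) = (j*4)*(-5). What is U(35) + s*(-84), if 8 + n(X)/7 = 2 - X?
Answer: -84497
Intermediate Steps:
n(X) = -42 - 7*X (n(X) = -56 + 7*(2 - X) = -56 + (14 - 7*X) = -42 - 7*X)
U(j) = 5*j (U(j) = -j*4*(-5)/4 = -4*j*(-5)/4 = -(-5)*j = 5*j)
s = 1008 (s = ((-2 + 0)*6)*(-42 - 7*6) = (-2*6)*(-42 - 42) = -12*(-84) = 1008)
U(35) + s*(-84) = 5*35 + 1008*(-84) = 175 - 84672 = -84497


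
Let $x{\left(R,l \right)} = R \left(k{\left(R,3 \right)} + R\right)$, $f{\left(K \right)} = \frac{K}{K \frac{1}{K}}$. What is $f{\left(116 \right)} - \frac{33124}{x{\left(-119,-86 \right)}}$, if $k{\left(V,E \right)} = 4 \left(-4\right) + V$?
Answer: $\frac{248078}{2159} \approx 114.9$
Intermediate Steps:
$k{\left(V,E \right)} = -16 + V$
$f{\left(K \right)} = K$ ($f{\left(K \right)} = \frac{K}{1} = K 1 = K$)
$x{\left(R,l \right)} = R \left(-16 + 2 R\right)$ ($x{\left(R,l \right)} = R \left(\left(-16 + R\right) + R\right) = R \left(-16 + 2 R\right)$)
$f{\left(116 \right)} - \frac{33124}{x{\left(-119,-86 \right)}} = 116 - \frac{33124}{2 \left(-119\right) \left(-8 - 119\right)} = 116 - \frac{33124}{2 \left(-119\right) \left(-127\right)} = 116 - \frac{33124}{30226} = 116 - 33124 \cdot \frac{1}{30226} = 116 - \frac{2366}{2159} = \frac{248078}{2159}$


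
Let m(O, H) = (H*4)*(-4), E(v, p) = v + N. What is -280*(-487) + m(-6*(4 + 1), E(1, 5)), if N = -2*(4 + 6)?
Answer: 136664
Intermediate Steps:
N = -20 (N = -2*10 = -20)
E(v, p) = -20 + v (E(v, p) = v - 20 = -20 + v)
m(O, H) = -16*H (m(O, H) = (4*H)*(-4) = -16*H)
-280*(-487) + m(-6*(4 + 1), E(1, 5)) = -280*(-487) - 16*(-20 + 1) = 136360 - 16*(-19) = 136360 + 304 = 136664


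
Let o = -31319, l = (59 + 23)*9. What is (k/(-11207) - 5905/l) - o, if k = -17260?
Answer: 258978680899/8270766 ≈ 31313.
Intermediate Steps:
l = 738 (l = 82*9 = 738)
(k/(-11207) - 5905/l) - o = (-17260/(-11207) - 5905/738) - 1*(-31319) = (-17260*(-1/11207) - 5905*1/738) + 31319 = (17260/11207 - 5905/738) + 31319 = -53439455/8270766 + 31319 = 258978680899/8270766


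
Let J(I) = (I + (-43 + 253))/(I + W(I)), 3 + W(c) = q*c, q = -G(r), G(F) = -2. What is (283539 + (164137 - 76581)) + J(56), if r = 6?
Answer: 61230941/165 ≈ 3.7110e+5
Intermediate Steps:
q = 2 (q = -1*(-2) = 2)
W(c) = -3 + 2*c
J(I) = (210 + I)/(-3 + 3*I) (J(I) = (I + (-43 + 253))/(I + (-3 + 2*I)) = (I + 210)/(-3 + 3*I) = (210 + I)/(-3 + 3*I))
(283539 + (164137 - 76581)) + J(56) = (283539 + (164137 - 76581)) + (210 + 56)/(3*(-1 + 56)) = (283539 + 87556) + (⅓)*266/55 = 371095 + (⅓)*(1/55)*266 = 371095 + 266/165 = 61230941/165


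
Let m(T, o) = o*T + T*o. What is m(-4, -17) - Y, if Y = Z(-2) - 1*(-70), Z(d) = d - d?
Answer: 66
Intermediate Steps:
Z(d) = 0
m(T, o) = 2*T*o (m(T, o) = T*o + T*o = 2*T*o)
Y = 70 (Y = 0 - 1*(-70) = 0 + 70 = 70)
m(-4, -17) - Y = 2*(-4)*(-17) - 1*70 = 136 - 70 = 66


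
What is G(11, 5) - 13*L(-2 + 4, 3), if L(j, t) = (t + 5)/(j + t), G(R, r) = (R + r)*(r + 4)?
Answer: 616/5 ≈ 123.20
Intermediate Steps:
G(R, r) = (4 + r)*(R + r) (G(R, r) = (R + r)*(4 + r) = (4 + r)*(R + r))
L(j, t) = (5 + t)/(j + t)
G(11, 5) - 13*L(-2 + 4, 3) = (5² + 4*11 + 4*5 + 11*5) - 13*(5 + 3)/((-2 + 4) + 3) = (25 + 44 + 20 + 55) - 13*8/(2 + 3) = 144 - 13*8/5 = 144 - 104/5 = 616/5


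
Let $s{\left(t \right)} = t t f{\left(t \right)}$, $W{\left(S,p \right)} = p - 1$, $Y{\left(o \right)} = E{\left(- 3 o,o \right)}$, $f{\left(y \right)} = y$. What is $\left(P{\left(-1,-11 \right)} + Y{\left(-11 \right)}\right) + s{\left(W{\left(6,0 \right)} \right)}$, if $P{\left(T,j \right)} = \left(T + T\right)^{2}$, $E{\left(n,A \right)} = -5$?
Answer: $-2$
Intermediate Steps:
$Y{\left(o \right)} = -5$
$P{\left(T,j \right)} = 4 T^{2}$ ($P{\left(T,j \right)} = \left(2 T\right)^{2} = 4 T^{2}$)
$W{\left(S,p \right)} = -1 + p$ ($W{\left(S,p \right)} = p - 1 = -1 + p$)
$s{\left(t \right)} = t^{3}$ ($s{\left(t \right)} = t t t = t^{2} t = t^{3}$)
$\left(P{\left(-1,-11 \right)} + Y{\left(-11 \right)}\right) + s{\left(W{\left(6,0 \right)} \right)} = \left(4 \left(-1\right)^{2} - 5\right) + \left(-1 + 0\right)^{3} = \left(4 \cdot 1 - 5\right) + \left(-1\right)^{3} = \left(4 - 5\right) - 1 = -1 - 1 = -2$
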